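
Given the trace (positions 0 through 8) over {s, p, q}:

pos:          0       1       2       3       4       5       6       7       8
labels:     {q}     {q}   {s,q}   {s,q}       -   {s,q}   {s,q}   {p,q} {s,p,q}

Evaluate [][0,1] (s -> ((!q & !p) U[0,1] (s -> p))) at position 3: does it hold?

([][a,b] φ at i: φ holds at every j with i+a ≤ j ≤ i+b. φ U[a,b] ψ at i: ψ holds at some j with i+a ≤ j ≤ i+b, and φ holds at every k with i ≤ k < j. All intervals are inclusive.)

Check (s -> ((!q & !p) U[0,1] (s -> p))) at every j in [3,4]:
  j=3: antecedent true; consequent fails → ✗
  j=4: antecedent false → ✓
Fails at j=3 → formula fails.

Does not hold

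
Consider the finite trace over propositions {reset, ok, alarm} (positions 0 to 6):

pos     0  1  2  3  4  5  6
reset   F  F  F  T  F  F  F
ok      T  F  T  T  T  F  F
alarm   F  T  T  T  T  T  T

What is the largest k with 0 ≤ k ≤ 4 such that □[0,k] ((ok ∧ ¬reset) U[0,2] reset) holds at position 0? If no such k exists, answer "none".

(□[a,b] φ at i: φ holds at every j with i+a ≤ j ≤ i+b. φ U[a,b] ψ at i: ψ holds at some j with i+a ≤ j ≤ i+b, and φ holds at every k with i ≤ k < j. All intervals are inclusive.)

none

((ok ∧ ¬reset) U[0,2] reset) must hold from j=0 onward; find where it first fails.
  j=0: fails → no k works.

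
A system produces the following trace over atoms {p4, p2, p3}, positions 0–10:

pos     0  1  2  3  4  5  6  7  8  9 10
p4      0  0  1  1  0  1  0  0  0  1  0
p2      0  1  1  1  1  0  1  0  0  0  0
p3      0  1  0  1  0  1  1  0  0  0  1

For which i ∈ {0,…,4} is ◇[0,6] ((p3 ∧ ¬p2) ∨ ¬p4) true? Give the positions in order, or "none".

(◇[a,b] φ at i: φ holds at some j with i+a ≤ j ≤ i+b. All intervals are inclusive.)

0, 1, 2, 3, 4

Evaluate at each i in [0,4]:
  i=0: ✓ (witness j=0)
  i=1: ✓ (witness j=1)
  i=2: ✓ (witness j=4)
  i=3: ✓ (witness j=4)
  i=4: ✓ (witness j=4)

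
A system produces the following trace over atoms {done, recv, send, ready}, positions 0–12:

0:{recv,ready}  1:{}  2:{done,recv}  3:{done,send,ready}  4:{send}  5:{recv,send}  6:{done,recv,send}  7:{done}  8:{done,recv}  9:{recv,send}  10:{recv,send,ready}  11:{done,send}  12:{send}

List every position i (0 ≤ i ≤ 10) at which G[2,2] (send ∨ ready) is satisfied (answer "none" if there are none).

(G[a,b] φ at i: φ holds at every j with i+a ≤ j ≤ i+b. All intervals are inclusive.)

1, 2, 3, 4, 7, 8, 9, 10

Evaluate at each i in [0,10]:
  i=0: ✗ (fails at j=2)
  i=1: ✓ (all of [3,3])
  i=2: ✓ (all of [4,4])
  i=3: ✓ (all of [5,5])
  i=4: ✓ (all of [6,6])
  i=5: ✗ (fails at j=7)
  i=6: ✗ (fails at j=8)
  i=7: ✓ (all of [9,9])
  i=8: ✓ (all of [10,10])
  i=9: ✓ (all of [11,11])
  i=10: ✓ (all of [12,12])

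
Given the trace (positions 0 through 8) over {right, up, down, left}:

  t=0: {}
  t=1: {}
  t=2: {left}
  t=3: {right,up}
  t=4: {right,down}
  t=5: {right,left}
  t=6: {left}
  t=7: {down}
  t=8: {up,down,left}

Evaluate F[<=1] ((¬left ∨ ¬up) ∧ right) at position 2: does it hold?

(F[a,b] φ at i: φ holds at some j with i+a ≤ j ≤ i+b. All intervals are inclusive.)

Check ((¬left ∨ ¬up) ∧ right) at each j in [2,3]:
  j=2: false
  j=3: true
Found at j=3 → formula holds.

Yes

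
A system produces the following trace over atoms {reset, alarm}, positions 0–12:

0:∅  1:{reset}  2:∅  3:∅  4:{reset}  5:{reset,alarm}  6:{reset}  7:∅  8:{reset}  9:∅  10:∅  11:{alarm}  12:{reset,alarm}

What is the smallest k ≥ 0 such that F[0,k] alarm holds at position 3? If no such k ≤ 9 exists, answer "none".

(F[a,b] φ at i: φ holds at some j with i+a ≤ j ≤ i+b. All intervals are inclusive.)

2

Scan j = 3,4,… for alarm:
  j=3: fails
  j=4: fails
  j=5: holds
First hit at j=5, so smallest k = 5-3 = 2.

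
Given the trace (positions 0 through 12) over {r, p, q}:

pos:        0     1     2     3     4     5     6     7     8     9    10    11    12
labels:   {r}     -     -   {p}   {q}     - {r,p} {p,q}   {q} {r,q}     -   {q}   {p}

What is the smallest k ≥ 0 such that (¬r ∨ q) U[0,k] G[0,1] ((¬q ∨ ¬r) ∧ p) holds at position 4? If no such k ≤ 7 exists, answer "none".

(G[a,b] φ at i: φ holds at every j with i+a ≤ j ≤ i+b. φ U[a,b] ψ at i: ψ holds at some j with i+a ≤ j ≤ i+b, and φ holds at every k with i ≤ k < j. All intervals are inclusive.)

2

Need earliest j ≥ 4 with G[0,1] ((¬q ∨ ¬r) ∧ p), and (¬r ∨ q) at every k in [4,j-1].
  j=4: rhs fails.
  j=5: rhs fails.
  j=6: rhs holds; lhs holds on [4,5]. k = 2.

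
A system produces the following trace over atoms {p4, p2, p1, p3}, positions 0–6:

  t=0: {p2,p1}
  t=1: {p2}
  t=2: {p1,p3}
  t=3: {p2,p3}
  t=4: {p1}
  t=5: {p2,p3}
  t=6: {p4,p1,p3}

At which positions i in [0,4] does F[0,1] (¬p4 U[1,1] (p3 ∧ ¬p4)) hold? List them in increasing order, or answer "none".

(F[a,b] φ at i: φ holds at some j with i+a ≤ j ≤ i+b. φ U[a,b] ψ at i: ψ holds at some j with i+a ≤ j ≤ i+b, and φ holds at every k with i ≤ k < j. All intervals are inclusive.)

Evaluate at each i in [0,4]:
  i=0: ✓ (witness j=1)
  i=1: ✓ (witness j=1)
  i=2: ✓ (witness j=2)
  i=3: ✓ (witness j=4)
  i=4: ✓ (witness j=4)

0, 1, 2, 3, 4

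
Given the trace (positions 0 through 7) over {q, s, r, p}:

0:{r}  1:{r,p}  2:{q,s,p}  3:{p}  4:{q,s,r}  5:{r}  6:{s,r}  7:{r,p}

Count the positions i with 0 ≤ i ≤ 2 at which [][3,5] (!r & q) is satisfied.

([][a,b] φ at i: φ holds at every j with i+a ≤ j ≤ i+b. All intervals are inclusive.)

0

Evaluate at each i in [0,2]:
  i=0: ✗ (fails at j=3)
  i=1: ✗ (fails at j=4)
  i=2: ✗ (fails at j=5)
Positions where it holds: {} → 0.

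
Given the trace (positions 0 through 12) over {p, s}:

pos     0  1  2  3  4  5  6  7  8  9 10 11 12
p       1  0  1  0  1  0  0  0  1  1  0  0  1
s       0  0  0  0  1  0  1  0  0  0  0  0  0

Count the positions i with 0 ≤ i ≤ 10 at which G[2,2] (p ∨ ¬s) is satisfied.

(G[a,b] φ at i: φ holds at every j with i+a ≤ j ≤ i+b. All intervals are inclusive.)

Evaluate at each i in [0,10]:
  i=0: ✓ (all of [2,2])
  i=1: ✓ (all of [3,3])
  i=2: ✓ (all of [4,4])
  i=3: ✓ (all of [5,5])
  i=4: ✗ (fails at j=6)
  i=5: ✓ (all of [7,7])
  i=6: ✓ (all of [8,8])
  i=7: ✓ (all of [9,9])
  i=8: ✓ (all of [10,10])
  i=9: ✓ (all of [11,11])
  i=10: ✓ (all of [12,12])
Positions where it holds: {0, 1, 2, 3, 5, 6, 7, 8, 9, 10} → 10.

10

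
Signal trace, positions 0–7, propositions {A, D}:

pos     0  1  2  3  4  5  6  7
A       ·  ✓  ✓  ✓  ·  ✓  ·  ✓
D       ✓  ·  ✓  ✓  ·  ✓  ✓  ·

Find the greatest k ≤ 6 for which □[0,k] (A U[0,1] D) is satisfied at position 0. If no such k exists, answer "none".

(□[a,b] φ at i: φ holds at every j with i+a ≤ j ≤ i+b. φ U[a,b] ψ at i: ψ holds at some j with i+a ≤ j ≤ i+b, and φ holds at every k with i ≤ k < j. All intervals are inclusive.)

3

(A U[0,1] D) must hold from j=0 onward; find where it first fails.
  j=0: holds
  j=1: holds
  j=2: holds
  j=3: holds
  j=4: fails
Holds on [0,3], so largest k = 3.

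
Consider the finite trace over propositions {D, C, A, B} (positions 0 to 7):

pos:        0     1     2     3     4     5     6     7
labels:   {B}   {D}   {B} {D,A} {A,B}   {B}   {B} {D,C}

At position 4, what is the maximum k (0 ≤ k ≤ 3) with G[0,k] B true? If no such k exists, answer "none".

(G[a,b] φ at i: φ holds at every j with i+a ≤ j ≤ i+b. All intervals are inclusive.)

2

B must hold from j=4 onward; find where it first fails.
  j=4: holds
  j=5: holds
  j=6: holds
  j=7: fails
Holds on [4,6], so largest k = 2.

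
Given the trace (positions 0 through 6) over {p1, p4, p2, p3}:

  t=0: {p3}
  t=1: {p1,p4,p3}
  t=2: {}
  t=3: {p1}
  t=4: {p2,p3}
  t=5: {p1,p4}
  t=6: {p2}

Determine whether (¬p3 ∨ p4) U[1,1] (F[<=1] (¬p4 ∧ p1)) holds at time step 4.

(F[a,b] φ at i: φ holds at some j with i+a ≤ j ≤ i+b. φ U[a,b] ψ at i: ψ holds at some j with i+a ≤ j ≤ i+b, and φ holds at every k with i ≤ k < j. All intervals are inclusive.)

No

Need some j in [5,5] with F[<=1] (¬p4 ∧ p1), and (¬p3 ∨ p4) at every k in [4,j-1].
  j=5: F[<=1] (¬p4 ∧ p1) — fails (none in [5,6]).
No j in the window works → until fails.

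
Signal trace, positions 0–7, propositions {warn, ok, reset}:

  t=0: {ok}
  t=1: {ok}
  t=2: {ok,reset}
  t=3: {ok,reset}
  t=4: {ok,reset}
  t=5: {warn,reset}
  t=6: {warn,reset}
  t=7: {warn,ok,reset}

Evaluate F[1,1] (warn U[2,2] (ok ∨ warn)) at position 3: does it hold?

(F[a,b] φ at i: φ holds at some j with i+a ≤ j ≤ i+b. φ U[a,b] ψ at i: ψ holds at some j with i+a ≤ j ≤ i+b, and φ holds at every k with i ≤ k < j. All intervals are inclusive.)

Check (warn U[2,2] (ok ∨ warn)) at each j in [4,4]:
  j=4: fails
No position in the window satisfies it → formula fails.

Does not hold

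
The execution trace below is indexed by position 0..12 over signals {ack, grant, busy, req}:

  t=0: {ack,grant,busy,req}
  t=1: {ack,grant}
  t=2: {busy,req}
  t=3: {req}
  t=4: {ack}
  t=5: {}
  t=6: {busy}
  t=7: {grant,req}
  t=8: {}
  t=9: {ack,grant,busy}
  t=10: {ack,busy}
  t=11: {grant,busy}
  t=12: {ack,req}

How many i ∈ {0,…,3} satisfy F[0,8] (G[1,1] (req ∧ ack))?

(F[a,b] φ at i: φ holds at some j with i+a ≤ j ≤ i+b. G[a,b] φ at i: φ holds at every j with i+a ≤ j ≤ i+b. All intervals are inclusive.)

Evaluate at each i in [0,3]:
  i=0: ✗ (none in [0,8])
  i=1: ✗ (none in [1,9])
  i=2: ✗ (none in [2,10])
  i=3: ✓ (witness j=11)
Positions where it holds: {3} → 1.

1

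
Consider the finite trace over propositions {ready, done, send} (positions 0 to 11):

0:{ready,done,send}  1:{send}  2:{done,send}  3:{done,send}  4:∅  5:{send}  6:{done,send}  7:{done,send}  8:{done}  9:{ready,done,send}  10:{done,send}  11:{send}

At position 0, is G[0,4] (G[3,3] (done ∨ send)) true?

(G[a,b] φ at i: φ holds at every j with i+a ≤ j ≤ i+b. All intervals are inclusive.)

Check G[3,3] (done ∨ send) at every j in [0,4]:
  j=0: holds on [3,3]
  j=1: fails at 4
  j=2: holds on [5,5]
  j=3: holds on [6,6]
  j=4: holds on [7,7]
Fails at j=1 → formula fails.

No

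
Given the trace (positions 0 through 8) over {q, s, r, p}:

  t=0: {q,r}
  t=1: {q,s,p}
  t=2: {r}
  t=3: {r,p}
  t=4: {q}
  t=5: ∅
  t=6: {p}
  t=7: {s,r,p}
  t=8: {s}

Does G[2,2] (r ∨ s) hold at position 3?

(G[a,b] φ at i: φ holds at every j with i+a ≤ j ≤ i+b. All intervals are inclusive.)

Check (r ∨ s) at every j in [5,5]:
  j=5: false
Fails at j=5 → formula fails.

No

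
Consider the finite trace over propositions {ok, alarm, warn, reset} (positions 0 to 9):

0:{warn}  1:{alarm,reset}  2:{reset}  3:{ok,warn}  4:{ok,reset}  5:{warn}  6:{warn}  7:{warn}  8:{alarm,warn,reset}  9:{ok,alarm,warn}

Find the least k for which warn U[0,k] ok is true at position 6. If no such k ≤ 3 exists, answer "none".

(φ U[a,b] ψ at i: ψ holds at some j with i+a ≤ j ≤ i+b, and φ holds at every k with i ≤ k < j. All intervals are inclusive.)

3

Need earliest j ≥ 6 with ok, and warn at every k in [6,j-1].
  j=6: rhs fails.
  j=7: rhs fails.
  j=8: rhs fails.
  j=9: rhs holds; lhs holds on [6,8]. k = 3.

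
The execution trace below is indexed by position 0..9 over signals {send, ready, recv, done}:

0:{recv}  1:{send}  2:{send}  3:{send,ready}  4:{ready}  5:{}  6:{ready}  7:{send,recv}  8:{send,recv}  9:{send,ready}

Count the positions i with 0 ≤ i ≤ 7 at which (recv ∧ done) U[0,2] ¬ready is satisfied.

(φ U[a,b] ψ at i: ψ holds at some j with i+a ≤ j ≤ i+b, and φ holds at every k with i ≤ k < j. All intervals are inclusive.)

5

Evaluate at each i in [0,7]:
  i=0: ✓ (rhs at j=0)
  i=1: ✓ (rhs at j=1)
  i=2: ✓ (rhs at j=2)
  i=3: ✗ (lhs fails at k=3 before rhs at j=5)
  i=4: ✗ (lhs fails at k=4 before rhs at j=5)
  i=5: ✓ (rhs at j=5)
  i=6: ✗ (lhs fails at k=6 before rhs at j=7)
  i=7: ✓ (rhs at j=7)
Positions where it holds: {0, 1, 2, 5, 7} → 5.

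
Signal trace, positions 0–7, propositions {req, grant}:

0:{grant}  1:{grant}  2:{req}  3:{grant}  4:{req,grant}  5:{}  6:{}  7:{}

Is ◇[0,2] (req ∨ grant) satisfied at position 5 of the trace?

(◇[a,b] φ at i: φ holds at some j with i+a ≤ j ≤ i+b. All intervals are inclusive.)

Check (req ∨ grant) at each j in [5,7]:
  j=5: false
  j=6: false
  j=7: false
No position in the window satisfies it → formula fails.

No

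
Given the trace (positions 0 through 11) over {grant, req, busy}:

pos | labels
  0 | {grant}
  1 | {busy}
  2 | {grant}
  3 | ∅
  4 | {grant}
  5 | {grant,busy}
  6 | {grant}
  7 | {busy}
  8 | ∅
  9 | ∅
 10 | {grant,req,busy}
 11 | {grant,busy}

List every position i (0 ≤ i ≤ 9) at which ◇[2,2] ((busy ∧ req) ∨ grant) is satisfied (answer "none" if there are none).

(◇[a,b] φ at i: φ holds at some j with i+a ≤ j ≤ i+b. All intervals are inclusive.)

0, 2, 3, 4, 8, 9

Evaluate at each i in [0,9]:
  i=0: ✓ (witness j=2)
  i=1: ✗ (none in [3,3])
  i=2: ✓ (witness j=4)
  i=3: ✓ (witness j=5)
  i=4: ✓ (witness j=6)
  i=5: ✗ (none in [7,7])
  i=6: ✗ (none in [8,8])
  i=7: ✗ (none in [9,9])
  i=8: ✓ (witness j=10)
  i=9: ✓ (witness j=11)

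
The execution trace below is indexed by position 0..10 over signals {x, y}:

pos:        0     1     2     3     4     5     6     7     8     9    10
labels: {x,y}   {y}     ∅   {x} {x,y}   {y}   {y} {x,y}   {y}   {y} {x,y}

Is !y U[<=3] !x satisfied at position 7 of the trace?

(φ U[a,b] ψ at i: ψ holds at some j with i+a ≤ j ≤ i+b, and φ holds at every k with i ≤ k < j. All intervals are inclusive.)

Need some j in [7,10] with !x, and !y at every k in [7,j-1].
  j=7: !x false.
  j=8: !x holds, but !y fails at k=7 → not this j.
  j=9: !x holds, but !y fails at k=7 → not this j.
  j=10: !x false.
No j in the window works → until fails.

False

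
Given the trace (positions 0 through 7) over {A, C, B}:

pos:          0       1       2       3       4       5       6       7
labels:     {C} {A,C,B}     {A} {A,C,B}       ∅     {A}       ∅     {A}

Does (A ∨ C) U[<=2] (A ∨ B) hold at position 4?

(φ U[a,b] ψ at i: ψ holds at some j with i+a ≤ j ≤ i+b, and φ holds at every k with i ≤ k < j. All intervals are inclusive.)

No

Need some j in [4,6] with (A ∨ B), and (A ∨ C) at every k in [4,j-1].
  j=4: (A ∨ B) false.
  j=5: (A ∨ B) holds, but (A ∨ C) fails at k=4 → not this j.
  j=6: (A ∨ B) false.
No j in the window works → until fails.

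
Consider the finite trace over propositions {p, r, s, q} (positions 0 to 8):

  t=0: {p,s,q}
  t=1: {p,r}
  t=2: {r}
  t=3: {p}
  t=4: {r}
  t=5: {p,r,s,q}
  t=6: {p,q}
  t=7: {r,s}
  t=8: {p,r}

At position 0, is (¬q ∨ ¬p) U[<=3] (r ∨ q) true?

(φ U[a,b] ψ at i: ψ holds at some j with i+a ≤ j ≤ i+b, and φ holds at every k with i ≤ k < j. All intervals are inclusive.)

Need some j in [0,3] with (r ∨ q), and (¬q ∨ ¬p) at every k in [0,j-1].
  j=0: (r ∨ q) holds; no prefix to check → satisfied.

True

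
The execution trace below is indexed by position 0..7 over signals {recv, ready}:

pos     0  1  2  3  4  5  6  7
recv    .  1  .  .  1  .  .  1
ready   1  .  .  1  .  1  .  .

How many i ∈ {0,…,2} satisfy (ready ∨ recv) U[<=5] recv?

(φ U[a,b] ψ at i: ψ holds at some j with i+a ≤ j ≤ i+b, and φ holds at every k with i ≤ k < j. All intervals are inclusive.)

Evaluate at each i in [0,2]:
  i=0: ✓ (rhs at j=1; lhs holds on [0,0])
  i=1: ✓ (rhs at j=1)
  i=2: ✗ (lhs fails at k=2 before rhs at j=4)
Positions where it holds: {0, 1} → 2.

2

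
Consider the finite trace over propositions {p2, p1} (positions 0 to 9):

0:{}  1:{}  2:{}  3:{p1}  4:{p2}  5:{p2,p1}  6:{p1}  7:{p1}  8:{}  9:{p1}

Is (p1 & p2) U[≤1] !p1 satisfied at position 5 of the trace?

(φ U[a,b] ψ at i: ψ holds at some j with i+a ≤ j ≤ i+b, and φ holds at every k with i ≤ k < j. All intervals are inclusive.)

Need some j in [5,6] with !p1, and (p1 & p2) at every k in [5,j-1].
  j=5: !p1 false.
  j=6: !p1 false.
No j in the window works → until fails.

No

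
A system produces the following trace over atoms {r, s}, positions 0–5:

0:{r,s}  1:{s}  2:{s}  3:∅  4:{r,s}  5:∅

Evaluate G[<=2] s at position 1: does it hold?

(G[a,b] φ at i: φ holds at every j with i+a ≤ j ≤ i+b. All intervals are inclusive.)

Check s at every j in [1,3]:
  j=1: true
  j=2: true
  j=3: false
Fails at j=3 → formula fails.

Does not hold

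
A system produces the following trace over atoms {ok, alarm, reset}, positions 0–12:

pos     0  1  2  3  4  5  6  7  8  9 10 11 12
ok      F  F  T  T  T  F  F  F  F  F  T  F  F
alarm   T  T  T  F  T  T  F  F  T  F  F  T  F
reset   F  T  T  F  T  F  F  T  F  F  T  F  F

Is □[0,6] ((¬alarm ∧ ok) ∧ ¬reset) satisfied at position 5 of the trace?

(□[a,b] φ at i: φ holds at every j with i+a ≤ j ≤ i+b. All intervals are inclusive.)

Check ((¬alarm ∧ ok) ∧ ¬reset) at every j in [5,11]:
  j=5: false
  j=6: false
  j=7: false
  j=8: false
  j=9: false
  j=10: false
  j=11: false
Fails at j=5 → formula fails.

Does not hold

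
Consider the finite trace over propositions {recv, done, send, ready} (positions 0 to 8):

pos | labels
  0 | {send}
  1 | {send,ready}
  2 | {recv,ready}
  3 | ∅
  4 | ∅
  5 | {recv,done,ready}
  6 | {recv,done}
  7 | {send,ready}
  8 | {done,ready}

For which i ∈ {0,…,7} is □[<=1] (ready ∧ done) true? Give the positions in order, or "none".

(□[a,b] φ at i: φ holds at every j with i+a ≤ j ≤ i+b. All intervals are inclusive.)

Evaluate at each i in [0,7]:
  i=0: ✗ (fails at j=0)
  i=1: ✗ (fails at j=1)
  i=2: ✗ (fails at j=2)
  i=3: ✗ (fails at j=3)
  i=4: ✗ (fails at j=4)
  i=5: ✗ (fails at j=6)
  i=6: ✗ (fails at j=6)
  i=7: ✗ (fails at j=7)

none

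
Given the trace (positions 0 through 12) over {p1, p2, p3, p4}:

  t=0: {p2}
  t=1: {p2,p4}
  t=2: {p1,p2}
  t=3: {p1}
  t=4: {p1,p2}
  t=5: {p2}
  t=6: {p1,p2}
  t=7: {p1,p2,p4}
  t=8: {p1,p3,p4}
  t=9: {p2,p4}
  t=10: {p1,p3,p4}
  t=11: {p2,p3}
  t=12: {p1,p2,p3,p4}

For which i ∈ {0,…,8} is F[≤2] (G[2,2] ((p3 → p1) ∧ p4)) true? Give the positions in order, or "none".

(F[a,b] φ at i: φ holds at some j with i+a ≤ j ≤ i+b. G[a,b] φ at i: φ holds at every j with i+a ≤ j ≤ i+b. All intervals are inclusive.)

3, 4, 5, 6, 7, 8

Evaluate at each i in [0,8]:
  i=0: ✗ (none in [0,2])
  i=1: ✗ (none in [1,3])
  i=2: ✗ (none in [2,4])
  i=3: ✓ (witness j=5)
  i=4: ✓ (witness j=5)
  i=5: ✓ (witness j=5)
  i=6: ✓ (witness j=6)
  i=7: ✓ (witness j=7)
  i=8: ✓ (witness j=8)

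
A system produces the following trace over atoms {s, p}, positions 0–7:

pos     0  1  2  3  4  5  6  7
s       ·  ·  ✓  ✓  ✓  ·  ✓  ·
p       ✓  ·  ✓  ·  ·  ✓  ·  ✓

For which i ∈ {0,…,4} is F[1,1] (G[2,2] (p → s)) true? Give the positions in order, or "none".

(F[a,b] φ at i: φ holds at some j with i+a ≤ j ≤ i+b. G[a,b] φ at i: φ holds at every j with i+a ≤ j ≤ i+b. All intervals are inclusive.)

Evaluate at each i in [0,4]:
  i=0: ✓ (witness j=1)
  i=1: ✓ (witness j=2)
  i=2: ✗ (none in [3,3])
  i=3: ✓ (witness j=4)
  i=4: ✗ (none in [5,5])

0, 1, 3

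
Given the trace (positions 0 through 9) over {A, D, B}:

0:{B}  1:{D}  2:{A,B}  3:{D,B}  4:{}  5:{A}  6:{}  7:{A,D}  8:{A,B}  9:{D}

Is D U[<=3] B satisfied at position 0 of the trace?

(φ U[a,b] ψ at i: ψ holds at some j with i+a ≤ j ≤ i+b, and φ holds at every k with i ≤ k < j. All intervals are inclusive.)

Need some j in [0,3] with B, and D at every k in [0,j-1].
  j=0: B holds; no prefix to check → satisfied.

True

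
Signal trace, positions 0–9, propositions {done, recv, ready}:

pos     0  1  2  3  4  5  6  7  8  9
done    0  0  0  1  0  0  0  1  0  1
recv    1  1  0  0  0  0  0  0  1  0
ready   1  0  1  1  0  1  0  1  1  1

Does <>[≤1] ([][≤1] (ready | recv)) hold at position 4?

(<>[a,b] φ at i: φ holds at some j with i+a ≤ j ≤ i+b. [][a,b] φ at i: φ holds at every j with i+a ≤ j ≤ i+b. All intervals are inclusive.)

Check [][≤1] (ready | recv) at each j in [4,5]:
  j=4: fails at 4
  j=5: fails at 6
No position in the window satisfies it → formula fails.

False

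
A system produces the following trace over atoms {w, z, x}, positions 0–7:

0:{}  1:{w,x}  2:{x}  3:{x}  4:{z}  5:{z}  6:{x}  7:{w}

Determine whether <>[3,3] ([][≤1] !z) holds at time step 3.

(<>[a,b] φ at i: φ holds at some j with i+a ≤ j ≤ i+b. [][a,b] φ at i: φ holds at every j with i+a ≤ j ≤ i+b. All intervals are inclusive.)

Check [][≤1] !z at each j in [6,6]:
  j=6: holds on [6,7]
Found at j=6 → formula holds.

Holds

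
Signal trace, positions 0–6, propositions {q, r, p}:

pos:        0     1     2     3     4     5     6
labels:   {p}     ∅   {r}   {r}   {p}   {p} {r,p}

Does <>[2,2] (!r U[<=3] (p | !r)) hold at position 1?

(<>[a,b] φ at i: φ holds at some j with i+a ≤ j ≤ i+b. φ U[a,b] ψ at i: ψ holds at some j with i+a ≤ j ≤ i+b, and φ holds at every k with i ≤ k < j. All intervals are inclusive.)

Does not hold

Check (!r U[<=3] (p | !r)) at each j in [3,3]:
  j=3: fails
No position in the window satisfies it → formula fails.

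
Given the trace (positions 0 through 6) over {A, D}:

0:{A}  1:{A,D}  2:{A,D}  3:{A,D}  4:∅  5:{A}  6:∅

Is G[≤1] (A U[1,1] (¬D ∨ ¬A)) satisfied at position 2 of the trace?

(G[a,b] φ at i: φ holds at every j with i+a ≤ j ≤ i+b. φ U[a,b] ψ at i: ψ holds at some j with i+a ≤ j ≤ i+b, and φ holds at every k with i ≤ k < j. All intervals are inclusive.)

False

Check (A U[1,1] (¬D ∨ ¬A)) at every j in [2,3]:
  j=2: fails
  j=3: holds
Fails at j=2 → formula fails.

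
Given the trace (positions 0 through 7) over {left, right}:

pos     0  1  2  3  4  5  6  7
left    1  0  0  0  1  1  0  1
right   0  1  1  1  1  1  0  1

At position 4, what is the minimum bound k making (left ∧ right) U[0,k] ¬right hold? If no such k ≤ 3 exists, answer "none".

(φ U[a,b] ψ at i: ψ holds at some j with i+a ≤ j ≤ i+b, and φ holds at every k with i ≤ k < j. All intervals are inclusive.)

Need earliest j ≥ 4 with ¬right, and (left ∧ right) at every k in [4,j-1].
  j=4: rhs fails.
  j=5: rhs fails.
  j=6: rhs holds; lhs holds on [4,5]. k = 2.

2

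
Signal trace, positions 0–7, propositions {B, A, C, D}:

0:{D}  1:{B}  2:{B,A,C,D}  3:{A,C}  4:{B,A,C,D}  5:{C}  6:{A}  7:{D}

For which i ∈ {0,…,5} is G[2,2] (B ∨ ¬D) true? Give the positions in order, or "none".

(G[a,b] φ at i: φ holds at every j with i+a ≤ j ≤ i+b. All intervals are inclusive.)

Evaluate at each i in [0,5]:
  i=0: ✓ (all of [2,2])
  i=1: ✓ (all of [3,3])
  i=2: ✓ (all of [4,4])
  i=3: ✓ (all of [5,5])
  i=4: ✓ (all of [6,6])
  i=5: ✗ (fails at j=7)

0, 1, 2, 3, 4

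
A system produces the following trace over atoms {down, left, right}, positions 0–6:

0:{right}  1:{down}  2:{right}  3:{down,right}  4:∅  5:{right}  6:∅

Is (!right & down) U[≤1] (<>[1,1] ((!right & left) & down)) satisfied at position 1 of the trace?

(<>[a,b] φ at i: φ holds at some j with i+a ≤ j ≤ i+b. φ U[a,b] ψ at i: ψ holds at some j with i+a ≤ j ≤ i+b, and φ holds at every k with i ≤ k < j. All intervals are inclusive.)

Need some j in [1,2] with <>[1,1] ((!right & left) & down), and (!right & down) at every k in [1,j-1].
  j=1: <>[1,1] ((!right & left) & down) — fails (none in [2,2]).
  j=2: <>[1,1] ((!right & left) & down) — fails (none in [3,3]).
No j in the window works → until fails.

No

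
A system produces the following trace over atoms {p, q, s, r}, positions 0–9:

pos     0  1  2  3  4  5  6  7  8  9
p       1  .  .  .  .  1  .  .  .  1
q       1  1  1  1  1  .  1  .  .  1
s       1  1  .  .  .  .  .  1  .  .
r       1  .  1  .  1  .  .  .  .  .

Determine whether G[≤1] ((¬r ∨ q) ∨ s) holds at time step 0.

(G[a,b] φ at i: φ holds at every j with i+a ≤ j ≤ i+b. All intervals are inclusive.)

True

Check ((¬r ∨ q) ∨ s) at every j in [0,1]:
  j=0: true
  j=1: true
All positions satisfy it → formula holds.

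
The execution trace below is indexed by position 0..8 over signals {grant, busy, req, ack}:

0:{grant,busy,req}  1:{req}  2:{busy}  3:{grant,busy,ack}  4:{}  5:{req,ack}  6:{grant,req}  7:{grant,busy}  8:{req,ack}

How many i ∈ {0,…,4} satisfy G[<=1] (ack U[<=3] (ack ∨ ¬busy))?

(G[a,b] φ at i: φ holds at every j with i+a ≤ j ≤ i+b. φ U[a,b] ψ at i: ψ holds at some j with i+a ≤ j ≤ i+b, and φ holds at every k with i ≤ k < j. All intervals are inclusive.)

2

Evaluate at each i in [0,4]:
  i=0: ✗ (fails at j=0)
  i=1: ✗ (fails at j=2)
  i=2: ✗ (fails at j=2)
  i=3: ✓ (all of [3,4])
  i=4: ✓ (all of [4,5])
Positions where it holds: {3, 4} → 2.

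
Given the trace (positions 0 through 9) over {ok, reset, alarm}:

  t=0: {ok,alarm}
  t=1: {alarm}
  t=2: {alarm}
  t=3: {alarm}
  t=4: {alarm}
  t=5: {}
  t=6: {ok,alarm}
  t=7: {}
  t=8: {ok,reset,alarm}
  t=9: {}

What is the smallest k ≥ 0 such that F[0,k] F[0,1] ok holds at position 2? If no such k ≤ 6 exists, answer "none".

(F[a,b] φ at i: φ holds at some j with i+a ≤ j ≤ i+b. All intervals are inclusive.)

3

Scan j = 2,3,… for F[0,1] ok:
  j=2: fails
  j=3: fails
  j=4: fails
  j=5: holds
First hit at j=5, so smallest k = 5-2 = 3.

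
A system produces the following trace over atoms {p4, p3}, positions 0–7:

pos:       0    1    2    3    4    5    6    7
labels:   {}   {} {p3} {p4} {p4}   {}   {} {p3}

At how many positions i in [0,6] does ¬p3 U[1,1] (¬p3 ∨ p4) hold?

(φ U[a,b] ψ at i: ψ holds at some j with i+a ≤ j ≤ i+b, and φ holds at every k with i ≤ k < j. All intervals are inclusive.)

4

Evaluate at each i in [0,6]:
  i=0: ✓ (rhs at j=1; lhs holds on [0,0])
  i=1: ✗ (no rhs in [2,2])
  i=2: ✗ (lhs fails at k=2 before rhs at j=3)
  i=3: ✓ (rhs at j=4; lhs holds on [3,3])
  i=4: ✓ (rhs at j=5; lhs holds on [4,4])
  i=5: ✓ (rhs at j=6; lhs holds on [5,5])
  i=6: ✗ (no rhs in [7,7])
Positions where it holds: {0, 3, 4, 5} → 4.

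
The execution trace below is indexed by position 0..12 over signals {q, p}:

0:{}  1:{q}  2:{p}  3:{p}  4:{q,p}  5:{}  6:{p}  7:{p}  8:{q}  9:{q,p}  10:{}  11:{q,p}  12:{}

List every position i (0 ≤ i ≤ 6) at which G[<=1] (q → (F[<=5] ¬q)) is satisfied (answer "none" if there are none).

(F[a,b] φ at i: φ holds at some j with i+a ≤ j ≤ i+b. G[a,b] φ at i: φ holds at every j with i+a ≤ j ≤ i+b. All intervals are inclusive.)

0, 1, 2, 3, 4, 5, 6

Evaluate at each i in [0,6]:
  i=0: ✓ (all of [0,1])
  i=1: ✓ (all of [1,2])
  i=2: ✓ (all of [2,3])
  i=3: ✓ (all of [3,4])
  i=4: ✓ (all of [4,5])
  i=5: ✓ (all of [5,6])
  i=6: ✓ (all of [6,7])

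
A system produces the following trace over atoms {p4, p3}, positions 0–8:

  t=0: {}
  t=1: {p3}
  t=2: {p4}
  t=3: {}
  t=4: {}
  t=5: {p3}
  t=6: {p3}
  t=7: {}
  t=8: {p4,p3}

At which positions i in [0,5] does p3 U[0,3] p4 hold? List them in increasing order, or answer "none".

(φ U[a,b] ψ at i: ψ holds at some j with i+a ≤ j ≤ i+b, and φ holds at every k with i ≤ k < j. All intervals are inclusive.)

Evaluate at each i in [0,5]:
  i=0: ✗ (lhs fails at k=0 before rhs at j=2)
  i=1: ✓ (rhs at j=2; lhs holds on [1,1])
  i=2: ✓ (rhs at j=2)
  i=3: ✗ (no rhs in [3,6])
  i=4: ✗ (no rhs in [4,7])
  i=5: ✗ (lhs fails at k=7 before rhs at j=8)

1, 2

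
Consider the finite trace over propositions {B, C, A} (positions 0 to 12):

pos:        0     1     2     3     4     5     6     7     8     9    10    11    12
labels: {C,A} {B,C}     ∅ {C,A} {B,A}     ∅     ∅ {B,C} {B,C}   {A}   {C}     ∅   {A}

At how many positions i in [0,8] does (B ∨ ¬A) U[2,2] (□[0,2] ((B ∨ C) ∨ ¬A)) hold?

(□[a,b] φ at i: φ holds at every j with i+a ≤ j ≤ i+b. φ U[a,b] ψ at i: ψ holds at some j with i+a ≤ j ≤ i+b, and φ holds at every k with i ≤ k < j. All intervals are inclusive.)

2

Evaluate at each i in [0,8]:
  i=0: ✗ (lhs fails at k=0 before rhs at j=2)
  i=1: ✓ (rhs at j=3; lhs holds on [1,2])
  i=2: ✗ (lhs fails at k=3 before rhs at j=4)
  i=3: ✗ (lhs fails at k=3 before rhs at j=5)
  i=4: ✓ (rhs at j=6; lhs holds on [4,5])
  i=5: ✗ (no rhs in [7,7])
  i=6: ✗ (no rhs in [8,8])
  i=7: ✗ (no rhs in [9,9])
  i=8: ✗ (no rhs in [10,10])
Positions where it holds: {1, 4} → 2.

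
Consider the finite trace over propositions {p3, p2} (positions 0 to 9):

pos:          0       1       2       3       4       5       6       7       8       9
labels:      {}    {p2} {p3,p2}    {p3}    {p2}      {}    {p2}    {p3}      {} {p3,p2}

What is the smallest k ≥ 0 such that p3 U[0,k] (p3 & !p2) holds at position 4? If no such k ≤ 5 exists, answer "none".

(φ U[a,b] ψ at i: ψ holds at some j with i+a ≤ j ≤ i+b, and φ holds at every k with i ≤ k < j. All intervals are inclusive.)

none

Need earliest j ≥ 4 with (p3 & !p2), and p3 at every k in [4,j-1].
  j=4: rhs fails.
  j=5: rhs fails.
  j=6: rhs fails.
  j=7: rhs holds but lhs fails at k=4.
  j=8: rhs fails.
  j=9: rhs fails.
No witness within the range → none.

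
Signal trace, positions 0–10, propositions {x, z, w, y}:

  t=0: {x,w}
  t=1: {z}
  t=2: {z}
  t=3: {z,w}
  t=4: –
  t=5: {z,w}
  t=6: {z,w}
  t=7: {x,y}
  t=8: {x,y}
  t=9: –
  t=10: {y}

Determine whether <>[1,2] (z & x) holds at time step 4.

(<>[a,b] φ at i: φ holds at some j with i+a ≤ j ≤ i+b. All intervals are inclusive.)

Check (z & x) at each j in [5,6]:
  j=5: false
  j=6: false
No position in the window satisfies it → formula fails.

No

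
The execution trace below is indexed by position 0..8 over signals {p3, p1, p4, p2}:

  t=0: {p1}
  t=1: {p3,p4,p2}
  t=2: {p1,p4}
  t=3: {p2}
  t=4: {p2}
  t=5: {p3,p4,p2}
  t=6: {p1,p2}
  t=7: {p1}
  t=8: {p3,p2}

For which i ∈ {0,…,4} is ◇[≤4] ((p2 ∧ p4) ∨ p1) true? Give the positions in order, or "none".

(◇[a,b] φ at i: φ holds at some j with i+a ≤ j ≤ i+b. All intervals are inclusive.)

Evaluate at each i in [0,4]:
  i=0: ✓ (witness j=0)
  i=1: ✓ (witness j=1)
  i=2: ✓ (witness j=2)
  i=3: ✓ (witness j=5)
  i=4: ✓ (witness j=5)

0, 1, 2, 3, 4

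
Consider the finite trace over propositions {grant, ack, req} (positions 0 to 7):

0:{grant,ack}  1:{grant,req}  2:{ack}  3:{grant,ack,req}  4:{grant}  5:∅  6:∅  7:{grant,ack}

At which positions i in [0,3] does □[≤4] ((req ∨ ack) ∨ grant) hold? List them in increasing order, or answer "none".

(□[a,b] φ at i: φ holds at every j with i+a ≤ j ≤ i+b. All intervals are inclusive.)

Evaluate at each i in [0,3]:
  i=0: ✓ (all of [0,4])
  i=1: ✗ (fails at j=5)
  i=2: ✗ (fails at j=5)
  i=3: ✗ (fails at j=5)

0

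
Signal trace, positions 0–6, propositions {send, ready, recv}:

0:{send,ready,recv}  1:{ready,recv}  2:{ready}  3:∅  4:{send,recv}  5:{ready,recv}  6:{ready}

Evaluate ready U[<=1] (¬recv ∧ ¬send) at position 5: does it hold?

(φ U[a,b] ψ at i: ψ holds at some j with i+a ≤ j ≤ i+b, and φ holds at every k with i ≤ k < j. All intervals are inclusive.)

Need some j in [5,6] with (¬recv ∧ ¬send), and ready at every k in [5,j-1].
  j=5: (¬recv ∧ ¬send) false.
  j=6: (¬recv ∧ ¬send) holds; ready holds at every k in [5,5] → satisfied.

Holds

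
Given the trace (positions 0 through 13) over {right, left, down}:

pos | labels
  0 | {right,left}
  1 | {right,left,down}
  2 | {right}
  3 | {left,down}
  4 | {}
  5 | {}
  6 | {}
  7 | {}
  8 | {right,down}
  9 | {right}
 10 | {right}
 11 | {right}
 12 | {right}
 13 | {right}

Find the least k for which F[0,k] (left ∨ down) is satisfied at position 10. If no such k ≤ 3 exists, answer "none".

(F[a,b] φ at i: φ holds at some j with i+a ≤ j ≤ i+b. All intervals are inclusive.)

Scan j = 10,11,… for (left ∨ down):
  j=10: fails
  j=11: fails
  j=12: fails
  j=13: fails
No j in [10,13] satisfies it → none.

none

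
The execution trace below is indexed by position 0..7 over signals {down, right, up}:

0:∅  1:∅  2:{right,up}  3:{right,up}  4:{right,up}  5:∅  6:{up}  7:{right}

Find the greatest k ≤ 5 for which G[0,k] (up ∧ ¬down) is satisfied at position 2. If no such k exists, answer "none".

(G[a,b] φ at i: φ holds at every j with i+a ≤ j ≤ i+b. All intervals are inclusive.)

2

(up ∧ ¬down) must hold from j=2 onward; find where it first fails.
  j=2: holds
  j=3: holds
  j=4: holds
  j=5: fails
Holds on [2,4], so largest k = 2.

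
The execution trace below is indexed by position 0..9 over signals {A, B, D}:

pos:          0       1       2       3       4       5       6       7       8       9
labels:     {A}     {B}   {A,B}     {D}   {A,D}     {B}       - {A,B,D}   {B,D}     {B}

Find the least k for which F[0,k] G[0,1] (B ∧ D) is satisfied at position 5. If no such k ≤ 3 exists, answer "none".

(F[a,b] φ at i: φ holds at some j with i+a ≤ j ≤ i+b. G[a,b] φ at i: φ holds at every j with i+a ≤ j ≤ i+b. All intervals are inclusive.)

Scan j = 5,6,… for G[0,1] (B ∧ D):
  j=5: fails
  j=6: fails
  j=7: holds
First hit at j=7, so smallest k = 7-5 = 2.

2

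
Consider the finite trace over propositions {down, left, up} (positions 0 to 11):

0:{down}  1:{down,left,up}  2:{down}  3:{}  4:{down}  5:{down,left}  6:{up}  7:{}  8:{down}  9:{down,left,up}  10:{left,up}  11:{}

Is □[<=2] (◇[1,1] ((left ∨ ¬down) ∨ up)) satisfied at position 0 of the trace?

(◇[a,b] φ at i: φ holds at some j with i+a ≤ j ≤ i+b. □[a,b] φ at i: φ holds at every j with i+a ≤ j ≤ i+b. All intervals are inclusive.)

Check ◇[1,1] ((left ∨ ¬down) ∨ up) at every j in [0,2]:
  j=0: holds (witness at 1)
  j=1: fails (none in [2,2])
  j=2: holds (witness at 3)
Fails at j=1 → formula fails.

False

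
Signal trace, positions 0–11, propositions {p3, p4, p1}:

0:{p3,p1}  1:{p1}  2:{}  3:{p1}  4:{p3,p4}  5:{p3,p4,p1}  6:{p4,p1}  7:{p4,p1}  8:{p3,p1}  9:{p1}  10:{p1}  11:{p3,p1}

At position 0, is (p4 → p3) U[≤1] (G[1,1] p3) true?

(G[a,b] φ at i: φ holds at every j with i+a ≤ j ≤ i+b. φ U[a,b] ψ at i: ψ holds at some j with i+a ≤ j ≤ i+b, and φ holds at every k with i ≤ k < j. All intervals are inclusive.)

Need some j in [0,1] with G[1,1] p3, and (p4 → p3) at every k in [0,j-1].
  j=0: G[1,1] p3 — fails at 1.
  j=1: G[1,1] p3 — fails at 2.
No j in the window works → until fails.

Does not hold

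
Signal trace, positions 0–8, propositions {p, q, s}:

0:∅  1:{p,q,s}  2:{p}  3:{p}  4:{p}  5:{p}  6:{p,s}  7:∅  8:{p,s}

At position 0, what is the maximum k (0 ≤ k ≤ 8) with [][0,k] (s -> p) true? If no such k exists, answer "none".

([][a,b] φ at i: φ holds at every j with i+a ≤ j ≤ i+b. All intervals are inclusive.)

8

(s -> p) must hold from j=0 onward; find where it first fails.
  j=0: holds
  j=1: holds
  j=2: holds
  j=3: holds
  j=4: holds
  j=5: holds
  j=6: holds
  j=7: holds
  j=8: holds
Holds through j=8; largest k = 8.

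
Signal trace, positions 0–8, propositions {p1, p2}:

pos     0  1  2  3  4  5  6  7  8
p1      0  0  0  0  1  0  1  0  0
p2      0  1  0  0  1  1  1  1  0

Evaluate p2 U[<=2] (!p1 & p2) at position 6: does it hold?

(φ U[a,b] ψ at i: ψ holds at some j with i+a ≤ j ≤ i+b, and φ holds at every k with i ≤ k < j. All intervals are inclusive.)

Need some j in [6,8] with (!p1 & p2), and p2 at every k in [6,j-1].
  j=6: (!p1 & p2) false.
  j=7: (!p1 & p2) holds; p2 holds at every k in [6,6] → satisfied.

True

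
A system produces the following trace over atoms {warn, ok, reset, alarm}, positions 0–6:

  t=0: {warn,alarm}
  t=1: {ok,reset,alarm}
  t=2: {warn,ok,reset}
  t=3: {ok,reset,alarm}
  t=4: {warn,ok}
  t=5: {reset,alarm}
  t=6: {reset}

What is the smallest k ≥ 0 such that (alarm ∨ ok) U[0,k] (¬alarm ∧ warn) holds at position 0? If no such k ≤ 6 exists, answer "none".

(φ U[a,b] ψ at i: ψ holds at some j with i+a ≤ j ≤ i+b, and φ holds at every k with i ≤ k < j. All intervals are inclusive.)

2

Need earliest j ≥ 0 with (¬alarm ∧ warn), and (alarm ∨ ok) at every k in [0,j-1].
  j=0: rhs fails.
  j=1: rhs fails.
  j=2: rhs holds; lhs holds on [0,1]. k = 2.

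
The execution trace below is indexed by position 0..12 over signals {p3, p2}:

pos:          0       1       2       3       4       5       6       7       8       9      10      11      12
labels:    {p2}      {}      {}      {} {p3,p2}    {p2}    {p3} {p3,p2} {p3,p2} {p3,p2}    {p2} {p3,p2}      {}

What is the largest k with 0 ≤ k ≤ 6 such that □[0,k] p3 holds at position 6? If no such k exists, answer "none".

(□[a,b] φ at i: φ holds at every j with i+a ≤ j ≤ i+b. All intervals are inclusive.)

p3 must hold from j=6 onward; find where it first fails.
  j=6: holds
  j=7: holds
  j=8: holds
  j=9: holds
  j=10: fails
Holds on [6,9], so largest k = 3.

3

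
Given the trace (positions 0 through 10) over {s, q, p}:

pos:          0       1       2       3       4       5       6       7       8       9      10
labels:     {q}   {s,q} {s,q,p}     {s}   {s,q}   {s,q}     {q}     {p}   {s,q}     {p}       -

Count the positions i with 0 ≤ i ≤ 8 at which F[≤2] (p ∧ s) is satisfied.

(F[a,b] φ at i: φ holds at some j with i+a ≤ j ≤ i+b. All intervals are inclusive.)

Evaluate at each i in [0,8]:
  i=0: ✓ (witness j=2)
  i=1: ✓ (witness j=2)
  i=2: ✓ (witness j=2)
  i=3: ✗ (none in [3,5])
  i=4: ✗ (none in [4,6])
  i=5: ✗ (none in [5,7])
  i=6: ✗ (none in [6,8])
  i=7: ✗ (none in [7,9])
  i=8: ✗ (none in [8,10])
Positions where it holds: {0, 1, 2} → 3.

3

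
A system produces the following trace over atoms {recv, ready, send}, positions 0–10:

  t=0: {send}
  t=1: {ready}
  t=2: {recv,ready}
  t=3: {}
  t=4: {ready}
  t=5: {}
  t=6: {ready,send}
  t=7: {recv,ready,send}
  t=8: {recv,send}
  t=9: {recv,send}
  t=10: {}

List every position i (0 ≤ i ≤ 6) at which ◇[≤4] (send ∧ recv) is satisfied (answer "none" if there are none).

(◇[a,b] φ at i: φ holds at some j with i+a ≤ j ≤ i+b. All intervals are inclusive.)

3, 4, 5, 6

Evaluate at each i in [0,6]:
  i=0: ✗ (none in [0,4])
  i=1: ✗ (none in [1,5])
  i=2: ✗ (none in [2,6])
  i=3: ✓ (witness j=7)
  i=4: ✓ (witness j=7)
  i=5: ✓ (witness j=7)
  i=6: ✓ (witness j=7)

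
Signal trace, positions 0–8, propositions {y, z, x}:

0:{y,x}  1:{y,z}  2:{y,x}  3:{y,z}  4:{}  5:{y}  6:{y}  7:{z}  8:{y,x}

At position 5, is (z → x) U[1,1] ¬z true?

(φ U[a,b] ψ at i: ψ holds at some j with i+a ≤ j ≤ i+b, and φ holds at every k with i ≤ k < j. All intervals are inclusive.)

Need some j in [6,6] with ¬z, and (z → x) at every k in [5,j-1].
  j=6: ¬z holds; (z → x) holds at every k in [5,5] → satisfied.

Holds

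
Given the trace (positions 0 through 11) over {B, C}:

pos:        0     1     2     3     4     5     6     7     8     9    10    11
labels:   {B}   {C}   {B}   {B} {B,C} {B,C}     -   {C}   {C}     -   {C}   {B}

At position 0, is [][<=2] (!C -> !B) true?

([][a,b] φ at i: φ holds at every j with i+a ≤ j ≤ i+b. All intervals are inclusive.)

Check (!C -> !B) at every j in [0,2]:
  j=0: antecedent true; consequent false → ✗
  j=1: antecedent false → ✓
  j=2: antecedent true; consequent false → ✗
Fails at j=0 → formula fails.

No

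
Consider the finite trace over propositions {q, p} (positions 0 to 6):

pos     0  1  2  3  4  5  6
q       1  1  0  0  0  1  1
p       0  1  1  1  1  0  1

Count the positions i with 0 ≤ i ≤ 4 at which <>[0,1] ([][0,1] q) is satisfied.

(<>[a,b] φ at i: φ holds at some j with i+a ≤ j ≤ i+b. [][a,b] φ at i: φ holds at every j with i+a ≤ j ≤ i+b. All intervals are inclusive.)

Evaluate at each i in [0,4]:
  i=0: ✓ (witness j=0)
  i=1: ✗ (none in [1,2])
  i=2: ✗ (none in [2,3])
  i=3: ✗ (none in [3,4])
  i=4: ✓ (witness j=5)
Positions where it holds: {0, 4} → 2.

2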